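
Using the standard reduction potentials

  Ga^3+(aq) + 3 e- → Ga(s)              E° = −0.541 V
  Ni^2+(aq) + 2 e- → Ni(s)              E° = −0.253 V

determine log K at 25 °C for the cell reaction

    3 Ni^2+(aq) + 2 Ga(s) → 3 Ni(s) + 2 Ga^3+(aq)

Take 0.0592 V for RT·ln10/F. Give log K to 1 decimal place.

log K = 29.2

The Ni²⁺/Ni couple is reduced (cathode); E°cell = −0.253 − (−0.541) = +0.288 V with n = 6.
At equilibrium E = 0, so log K = nE°cell / 0.0592 = (6)(+0.288) / 0.0592 = 29.2.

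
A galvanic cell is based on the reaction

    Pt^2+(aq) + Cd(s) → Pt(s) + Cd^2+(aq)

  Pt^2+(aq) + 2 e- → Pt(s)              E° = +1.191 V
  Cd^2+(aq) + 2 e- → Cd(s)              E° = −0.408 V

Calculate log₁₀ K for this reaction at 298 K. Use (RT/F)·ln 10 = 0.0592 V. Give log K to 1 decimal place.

log K = 54.0

The Pt²⁺/Pt couple is reduced (cathode); E°cell = +1.191 − (−0.408) = +1.599 V with n = 2.
At equilibrium E = 0, so log K = nE°cell / 0.0592 = (2)(+1.599) / 0.0592 = 54.0.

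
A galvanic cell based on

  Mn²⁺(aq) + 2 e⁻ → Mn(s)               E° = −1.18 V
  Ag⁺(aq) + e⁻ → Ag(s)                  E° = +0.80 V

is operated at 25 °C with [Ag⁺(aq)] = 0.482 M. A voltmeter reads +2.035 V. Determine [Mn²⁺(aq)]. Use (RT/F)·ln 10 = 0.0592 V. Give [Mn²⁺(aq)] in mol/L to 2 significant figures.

0.0032 M

With Ag⁺/Ag at the cathode and Mn²⁺/Mn at the anode, E°cell = +0.80 − (−1.18) = +1.98 V (n = 2).
Rearranging E = E° − (0.0592/n)·log Q gives log Q = 2(+1.98 − (+2.035))/0.0592 = −1.858.
Balancing electrons gives 2 Ag⁺(aq) + Mn(s) → 2 Ag(s) + Mn²⁺(aq); thus Q = [Mn²⁺(aq)] / [Ag⁺(aq)]^2.
Substituting the known concentrations and solving, log [Mn²⁺(aq)] = −2.492 and [Mn²⁺(aq)] = 0.0032 M.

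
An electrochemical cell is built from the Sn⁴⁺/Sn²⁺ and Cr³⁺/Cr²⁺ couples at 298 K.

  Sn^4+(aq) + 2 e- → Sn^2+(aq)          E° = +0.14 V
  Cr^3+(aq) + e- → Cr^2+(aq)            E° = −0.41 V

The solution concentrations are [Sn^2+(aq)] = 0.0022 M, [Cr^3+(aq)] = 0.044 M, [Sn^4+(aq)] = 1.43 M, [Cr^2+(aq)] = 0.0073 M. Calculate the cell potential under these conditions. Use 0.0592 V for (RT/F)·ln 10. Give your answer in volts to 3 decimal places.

Sn⁴⁺/Sn²⁺ is reduced (cathode, E° = +0.14 V) and Cr³⁺/Cr²⁺ is oxidized (anode).
The standard potential is +0.14 − (−0.41) = +0.55 V and the balanced reaction transfers n = 2 electrons.
The balanced reaction is Sn^4+(aq) + 2 Cr^2+(aq) → Sn^2+(aq) + 2 Cr^3+(aq), so Q = ([Sn^2+(aq)]·[Cr^3+(aq)]^2) / ([Sn^4+(aq)]·[Cr^2+(aq)]^2) = 0.0559 and log Q = −1.253.
By the Nernst equation, E = +0.55 − (0.0592/2)·(−1.253) = +0.587 V.

+0.587 V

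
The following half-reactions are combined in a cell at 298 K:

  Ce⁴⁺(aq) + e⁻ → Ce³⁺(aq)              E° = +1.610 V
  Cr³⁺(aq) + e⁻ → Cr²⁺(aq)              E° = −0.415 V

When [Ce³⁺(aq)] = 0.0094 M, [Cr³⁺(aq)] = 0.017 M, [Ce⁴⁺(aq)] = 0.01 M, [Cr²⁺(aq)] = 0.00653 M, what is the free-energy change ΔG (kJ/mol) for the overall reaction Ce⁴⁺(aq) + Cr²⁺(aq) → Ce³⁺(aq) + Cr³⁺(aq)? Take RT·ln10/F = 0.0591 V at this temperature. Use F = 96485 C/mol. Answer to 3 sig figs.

The standard cell potential is +1.610 − (−0.415) = +2.025 V, with n = 1 electron in the balanced equation.
Q = ([Ce³⁺(aq)]·[Cr³⁺(aq)]) / ([Ce⁴⁺(aq)]·[Cr²⁺(aq)]) = 2.45, so log Q = 0.389 and E = +2.025 − (0.0591/1)(0.389) = +2.0020 V.
ΔG = −nFE = −(1)(96485)(+2.0020) J/mol = −193 kJ/mol.

−193 kJ/mol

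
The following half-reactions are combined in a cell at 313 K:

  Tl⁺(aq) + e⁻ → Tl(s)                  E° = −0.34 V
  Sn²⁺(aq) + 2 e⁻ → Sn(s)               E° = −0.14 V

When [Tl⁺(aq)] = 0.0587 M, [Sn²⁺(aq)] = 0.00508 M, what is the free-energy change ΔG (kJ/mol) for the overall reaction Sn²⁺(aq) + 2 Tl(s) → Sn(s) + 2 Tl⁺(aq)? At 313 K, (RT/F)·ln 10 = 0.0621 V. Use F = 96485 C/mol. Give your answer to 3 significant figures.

−39.6 kJ/mol

The standard cell potential is −0.14 − (−0.34) = +0.20 V, with n = 2 electrons in the balanced equation.
Here Q = [Tl⁺(aq)]^2 / [Sn²⁺(aq)] = 0.678 (log Q = −0.169), giving E = +0.20 − (0.0621/2)·(−0.169) = +0.2052 V.
ΔG = −nFE = −(2)(96485)(+0.2052) J/mol = −39.6 kJ/mol.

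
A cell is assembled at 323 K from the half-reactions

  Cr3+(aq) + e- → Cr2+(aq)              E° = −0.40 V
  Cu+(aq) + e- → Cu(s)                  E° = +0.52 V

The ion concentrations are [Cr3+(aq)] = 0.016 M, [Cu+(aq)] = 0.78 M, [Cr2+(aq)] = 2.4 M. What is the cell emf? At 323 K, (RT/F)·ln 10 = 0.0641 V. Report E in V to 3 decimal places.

The Cu⁺/Cu couple has the more positive E°, so it is the cathode; Cr³⁺/Cr²⁺ is the anode.
E°cell = E°cat − E°an = +0.52 − (−0.40) = +0.92 V; n = 1.
Balancing gives Cu+(aq) + Cr2+(aq) → Cu(s) + Cr3+(aq); hence Q = [Cr3+(aq)] / ([Cu+(aq)]·[Cr2+(aq)]) = 0.00855 (log Q = −2.068).
By the Nernst equation, E = +0.92 − (0.0641/1)·(−2.068) = +1.053 V.

+1.053 V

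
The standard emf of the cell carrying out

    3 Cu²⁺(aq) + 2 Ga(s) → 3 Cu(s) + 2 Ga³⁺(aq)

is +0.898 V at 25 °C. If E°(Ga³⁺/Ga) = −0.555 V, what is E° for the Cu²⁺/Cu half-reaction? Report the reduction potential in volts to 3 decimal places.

+0.343 V

In the reaction as written the Cu²⁺/Cu couple is reduced (cathode) and Ga³⁺/Ga is oxidized (anode), so E°cell = E°(Cu²⁺/Cu) − E°(Ga³⁺/Ga).
E°(Cu²⁺/Cu) = E°cell + E°(anode) = +0.898 + (−0.555) = +0.343 V.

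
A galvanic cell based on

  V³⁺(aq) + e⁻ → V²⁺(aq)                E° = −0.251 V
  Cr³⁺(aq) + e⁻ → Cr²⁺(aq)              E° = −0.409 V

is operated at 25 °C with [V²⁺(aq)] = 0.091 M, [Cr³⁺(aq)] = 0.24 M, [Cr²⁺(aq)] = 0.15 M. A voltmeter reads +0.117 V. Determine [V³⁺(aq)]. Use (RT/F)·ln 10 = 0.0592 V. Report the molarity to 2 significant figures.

0.030 M

With V³⁺/V²⁺ at the cathode and Cr³⁺/Cr²⁺ at the anode, E°cell = −0.251 − (−0.409) = +0.158 V (n = 1).
Rearranging E = E° − (0.0592/n)·log Q gives log Q = 1(+0.158 − (+0.117))/0.0592 = 0.693.
The balanced reaction is V³⁺(aq) + Cr²⁺(aq) → V²⁺(aq) + Cr³⁺(aq), so Q = ([V²⁺(aq)]·[Cr³⁺(aq)]) / ([V³⁺(aq)]·[Cr²⁺(aq)]).
Solving for the unknown gives log [V³⁺(aq)] = −1.530, so [V³⁺(aq)] ≈ 0.030 M.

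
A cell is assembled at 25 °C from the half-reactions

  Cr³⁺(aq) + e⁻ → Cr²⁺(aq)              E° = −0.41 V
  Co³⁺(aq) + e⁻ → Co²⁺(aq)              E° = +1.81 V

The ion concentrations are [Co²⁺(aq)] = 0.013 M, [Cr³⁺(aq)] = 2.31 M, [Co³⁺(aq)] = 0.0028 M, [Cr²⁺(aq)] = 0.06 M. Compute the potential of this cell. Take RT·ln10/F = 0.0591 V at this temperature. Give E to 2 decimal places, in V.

Since E°(Co³⁺/Co²⁺) > E°(Cr³⁺/Cr²⁺), Co³⁺/Co²⁺ serves as the cathode.
The standard potential is +1.81 − (−0.41) = +2.22 V and the balanced reaction transfers n = 1 electron.
Balancing gives Co³⁺(aq) + Cr²⁺(aq) → Co²⁺(aq) + Cr³⁺(aq); hence Q = ([Co²⁺(aq)]·[Cr³⁺(aq)]) / ([Co³⁺(aq)]·[Cr²⁺(aq)]) = 179 (log Q = 2.252).
E = E° − (0.0591/n)·log Q = +2.22 − (0.0591/1)(2.252) = +2.09 V.

+2.09 V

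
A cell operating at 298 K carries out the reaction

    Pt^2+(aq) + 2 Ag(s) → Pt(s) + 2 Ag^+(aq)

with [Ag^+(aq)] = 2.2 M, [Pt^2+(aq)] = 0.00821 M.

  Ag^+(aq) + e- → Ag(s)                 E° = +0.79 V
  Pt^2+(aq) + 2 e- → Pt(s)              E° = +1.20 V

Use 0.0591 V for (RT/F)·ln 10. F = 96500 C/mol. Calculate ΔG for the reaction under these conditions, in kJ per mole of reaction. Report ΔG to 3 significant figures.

−63.3 kJ/mol

E°cell = +1.20 − (+0.79) = +0.41 V; the balanced reaction transfers n = 2 electrons.
Q = [Ag^+(aq)]^2 / [Pt^2+(aq)] = 590, so log Q = 2.771 and E = +0.41 − (0.0591/2)(2.771) = +0.3281 V.
Then ΔG = −nFE = −2 × 96500 × +0.3281 J/mol = −63.3 kJ/mol.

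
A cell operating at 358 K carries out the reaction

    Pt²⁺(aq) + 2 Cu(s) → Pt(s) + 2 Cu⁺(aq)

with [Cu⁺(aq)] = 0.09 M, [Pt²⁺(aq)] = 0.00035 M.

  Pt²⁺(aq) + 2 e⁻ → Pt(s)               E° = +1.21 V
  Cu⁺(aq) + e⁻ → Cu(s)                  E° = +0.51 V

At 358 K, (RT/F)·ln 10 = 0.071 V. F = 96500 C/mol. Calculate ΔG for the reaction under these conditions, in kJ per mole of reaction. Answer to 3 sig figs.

With Pt²⁺/Pt reduced at the cathode, E°cell = +1.21 − (+0.51) = +0.70 V and n = 2.
Q = [Cu⁺(aq)]^2 / [Pt²⁺(aq)] = 23.1, so log Q = 1.364 and E = +0.70 − (0.071/2)(1.364) = +0.6516 V.
Finally ΔG = −nFE = −(2)(96500 C/mol)(+0.6516 V) = −126 kJ/mol.

−126 kJ/mol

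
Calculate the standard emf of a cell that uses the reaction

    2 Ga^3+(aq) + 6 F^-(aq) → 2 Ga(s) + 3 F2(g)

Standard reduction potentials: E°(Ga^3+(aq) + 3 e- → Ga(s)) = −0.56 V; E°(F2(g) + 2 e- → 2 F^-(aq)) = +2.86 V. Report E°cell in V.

Ga^3+(aq) gains electrons, so the Ga³⁺/Ga couple is the cathode; the F₂/F⁻ couple is the anode.
E°cell = E°(cathode) − E°(anode) = −0.56 − (+2.86) = −3.42 V.
The negative E°cell means the reaction is non-spontaneous in the direction written.

−3.42 V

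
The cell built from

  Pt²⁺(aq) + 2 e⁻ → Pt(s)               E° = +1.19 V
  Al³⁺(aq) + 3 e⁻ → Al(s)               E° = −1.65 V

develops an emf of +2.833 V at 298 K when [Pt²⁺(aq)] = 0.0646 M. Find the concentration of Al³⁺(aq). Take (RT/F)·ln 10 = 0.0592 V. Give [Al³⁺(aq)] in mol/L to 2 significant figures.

0.037 M

The Pt²⁺/Pt couple has the larger reduction potential, so it is the cathode: E°cell = +1.19 − (−1.65) = +2.84 V and n = 6.
Rearranging E = E° − (0.0592/n)·log Q gives log Q = 6(+2.84 − (+2.833))/0.0592 = 0.709.
For 3 Pt²⁺(aq) + 2 Al(s) → 3 Pt(s) + 2 Al³⁺(aq), the reaction quotient is Q = [Al³⁺(aq)]^2 / [Pt²⁺(aq)]^3.
Solving for the unknown gives log [Al³⁺(aq)] = −1.430, so [Al³⁺(aq)] ≈ 0.037 M.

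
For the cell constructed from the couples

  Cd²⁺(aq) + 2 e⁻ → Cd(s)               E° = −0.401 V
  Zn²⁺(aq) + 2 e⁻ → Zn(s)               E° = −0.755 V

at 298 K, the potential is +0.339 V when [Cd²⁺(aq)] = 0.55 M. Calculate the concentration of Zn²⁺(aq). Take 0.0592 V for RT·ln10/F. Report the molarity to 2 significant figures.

With Cd²⁺/Cd at the cathode and Zn²⁺/Zn at the anode, E°cell = −0.401 − (−0.755) = +0.354 V (n = 2).
From the Nernst equation, log Q = n(E° − E)/0.0592 = 2·(+0.354 − (+0.339))/0.0592 = 0.507.
For Cd²⁺(aq) + Zn(s) → Cd(s) + Zn²⁺(aq), the reaction quotient is Q = [Zn²⁺(aq)] / [Cd²⁺(aq)].
Substituting the known concentrations and solving, log [Zn²⁺(aq)] = 0.247 and [Zn²⁺(aq)] = 1.8 M.

1.8 M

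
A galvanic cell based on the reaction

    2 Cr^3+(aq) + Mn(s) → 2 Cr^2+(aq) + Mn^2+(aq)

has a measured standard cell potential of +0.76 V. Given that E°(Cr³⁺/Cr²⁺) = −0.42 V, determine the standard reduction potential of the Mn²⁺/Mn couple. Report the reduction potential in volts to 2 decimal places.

−1.18 V

In the reaction as written the Cr³⁺/Cr²⁺ couple is reduced (cathode) and Mn²⁺/Mn is oxidized (anode), so E°cell = E°(Cr³⁺/Cr²⁺) − E°(Mn²⁺/Mn).
E°(Mn²⁺/Mn) = E°(cathode) − E°cell = −0.42 − (+0.76) = −1.18 V.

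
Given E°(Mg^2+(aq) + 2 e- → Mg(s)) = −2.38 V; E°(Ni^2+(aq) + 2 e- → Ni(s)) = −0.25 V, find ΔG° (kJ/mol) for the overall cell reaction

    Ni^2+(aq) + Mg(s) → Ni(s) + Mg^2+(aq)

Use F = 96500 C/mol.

In the reaction as written Ni^2+(aq) is reduced, so the Ni²⁺/Ni couple is the cathode and Mg²⁺/Mg is the anode.
E°cell = −0.25 − (−2.38) = +2.13 V; balancing electrons gives n = 2.
ΔG° = −nFE°cell = −(2)(96500)(+2.13) J/mol = −411 kJ/mol.

−411 kJ/mol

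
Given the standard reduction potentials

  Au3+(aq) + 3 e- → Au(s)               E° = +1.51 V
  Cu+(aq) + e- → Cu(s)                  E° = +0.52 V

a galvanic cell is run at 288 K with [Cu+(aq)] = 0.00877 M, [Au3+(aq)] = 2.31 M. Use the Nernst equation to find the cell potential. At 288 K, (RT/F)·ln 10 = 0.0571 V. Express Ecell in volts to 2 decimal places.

+1.11 V

Au³⁺/Au is reduced (cathode, E° = +1.51 V) and Cu⁺/Cu is oxidized (anode).
E°cell = +1.51 − (+0.52) = +0.99 V, with n = 3 electrons transferred.
For the overall reaction Au3+(aq) + 3 Cu(s) → Au(s) + 3 Cu+(aq), Q = [Cu+(aq)]^3 / [Au3+(aq)] = 2.92×10^−7, giving log Q = −6.535.
E = E° − (0.0571/n)·log Q = +0.99 − (0.0571/3)(−6.535) = +1.11 V.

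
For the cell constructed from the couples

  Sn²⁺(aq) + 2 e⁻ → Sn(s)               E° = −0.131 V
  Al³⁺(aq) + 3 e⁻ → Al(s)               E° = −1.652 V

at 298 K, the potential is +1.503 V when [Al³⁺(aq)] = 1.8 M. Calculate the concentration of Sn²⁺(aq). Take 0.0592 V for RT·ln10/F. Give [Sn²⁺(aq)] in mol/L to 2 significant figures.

With Sn²⁺/Sn at the cathode and Al³⁺/Al at the anode, E°cell = −0.131 − (−1.652) = +1.521 V (n = 6).
Since E = E° − (0.0592/n)·log Q, log Q = n(E° − E)/0.0592 = 1.824.
Balancing electrons gives 3 Sn²⁺(aq) + 2 Al(s) → 3 Sn(s) + 2 Al³⁺(aq); thus Q = [Al³⁺(aq)]^2 / [Sn²⁺(aq)]^3.
Isolating [Sn²⁺(aq)] in Q = 10^{1.824} yields log [Sn²⁺(aq)] = −0.438, i.e. 0.36 M.

0.36 M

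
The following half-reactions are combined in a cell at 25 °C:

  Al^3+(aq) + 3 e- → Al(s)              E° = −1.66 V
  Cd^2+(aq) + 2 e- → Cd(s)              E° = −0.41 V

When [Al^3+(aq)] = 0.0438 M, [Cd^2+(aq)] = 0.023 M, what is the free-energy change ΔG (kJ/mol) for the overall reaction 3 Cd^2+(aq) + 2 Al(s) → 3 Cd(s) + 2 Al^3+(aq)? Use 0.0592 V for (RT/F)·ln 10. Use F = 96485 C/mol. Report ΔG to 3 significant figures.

−711 kJ/mol

With Cd²⁺/Cd reduced at the cathode, E°cell = −0.41 − (−1.66) = +1.25 V and n = 6.
The reaction quotient is [Al^3+(aq)]^2 / [Cd^2+(aq)]^3 = 158; by Nernst, E = +1.25 − (0.0592/6)(2.198) = +1.2283 V.
Then ΔG = −nFE = −6 × 96485 × +1.2283 J/mol = −711 kJ/mol.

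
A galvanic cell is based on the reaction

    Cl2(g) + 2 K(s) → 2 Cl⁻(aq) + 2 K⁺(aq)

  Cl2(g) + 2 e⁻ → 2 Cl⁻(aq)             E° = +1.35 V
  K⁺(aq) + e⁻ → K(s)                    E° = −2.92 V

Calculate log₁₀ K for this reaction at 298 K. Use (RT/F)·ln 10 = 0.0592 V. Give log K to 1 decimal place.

log K = 144.3

The Cl₂/Cl⁻ couple is reduced (cathode); E°cell = +1.35 − (−2.92) = +4.27 V with n = 2.
At equilibrium E = 0, so log K = nE°cell / 0.0592 = (2)(+4.27) / 0.0592 = 144.3.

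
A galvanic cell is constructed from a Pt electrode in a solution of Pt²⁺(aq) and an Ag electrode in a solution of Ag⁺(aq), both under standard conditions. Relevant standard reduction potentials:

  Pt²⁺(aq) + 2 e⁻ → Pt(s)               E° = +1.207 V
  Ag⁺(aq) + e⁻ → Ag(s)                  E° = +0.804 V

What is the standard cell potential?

+0.403 V

The Pt²⁺/Pt couple has the higher E°, so Pt ion is reduced (cathode) and Ag is oxidized (anode).
E°cell = E°(cathode) − E°(anode) = +1.207 − (+0.804) = +0.403 V.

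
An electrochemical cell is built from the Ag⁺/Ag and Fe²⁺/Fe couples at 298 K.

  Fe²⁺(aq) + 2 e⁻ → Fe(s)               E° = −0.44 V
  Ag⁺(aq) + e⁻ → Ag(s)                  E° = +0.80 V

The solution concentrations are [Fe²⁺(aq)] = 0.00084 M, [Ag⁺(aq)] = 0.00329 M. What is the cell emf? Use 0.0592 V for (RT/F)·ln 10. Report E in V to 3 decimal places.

Ag⁺/Ag is reduced (cathode, E° = +0.80 V) and Fe²⁺/Fe is oxidized (anode).
The standard potential is +0.80 − (−0.44) = +1.24 V and the balanced reaction transfers n = 2 electrons.
For the overall reaction 2 Ag⁺(aq) + Fe(s) → 2 Ag(s) + Fe²⁺(aq), Q = [Fe²⁺(aq)] / [Ag⁺(aq)]^2 = 77.6, giving log Q = 1.890.
By the Nernst equation, E = +1.24 − (0.0592/2)·(1.890) = +1.184 V.

+1.184 V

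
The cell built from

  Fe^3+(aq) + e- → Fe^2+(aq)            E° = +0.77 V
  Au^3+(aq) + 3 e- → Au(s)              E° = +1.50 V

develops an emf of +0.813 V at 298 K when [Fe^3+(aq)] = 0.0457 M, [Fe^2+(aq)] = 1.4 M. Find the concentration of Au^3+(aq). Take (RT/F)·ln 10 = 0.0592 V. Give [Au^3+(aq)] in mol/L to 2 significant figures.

The Au³⁺/Au couple has the larger reduction potential, so it is the cathode: E°cell = +1.50 − (+0.77) = +0.73 V and n = 3.
Rearranging E = E° − (0.0592/n)·log Q gives log Q = 3(+0.73 − (+0.813))/0.0592 = −4.206.
For Au^3+(aq) + 3 Fe^2+(aq) → Au(s) + 3 Fe^3+(aq), the reaction quotient is Q = [Fe^3+(aq)]^3 / ([Au^3+(aq)]·[Fe^2+(aq)]^3).
Solving for the unknown gives log [Au^3+(aq)] = −0.253, so [Au^3+(aq)] ≈ 0.56 M.

0.56 M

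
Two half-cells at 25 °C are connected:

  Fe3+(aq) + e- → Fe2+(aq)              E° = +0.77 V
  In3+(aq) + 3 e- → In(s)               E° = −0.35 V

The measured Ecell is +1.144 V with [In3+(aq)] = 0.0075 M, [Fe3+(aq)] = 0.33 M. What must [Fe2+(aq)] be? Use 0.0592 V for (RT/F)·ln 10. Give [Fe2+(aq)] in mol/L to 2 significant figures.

With Fe³⁺/Fe²⁺ at the cathode and In³⁺/In at the anode, E°cell = +0.77 − (−0.35) = +1.12 V (n = 3).
Since E = E° − (0.0592/n)·log Q, log Q = n(E° − E)/0.0592 = −1.216.
Balancing electrons gives 3 Fe3+(aq) + In(s) → 3 Fe2+(aq) + In3+(aq); thus Q = ([Fe2+(aq)]^3·[In3+(aq)]) / [Fe3+(aq)]^3.
Solving for the unknown gives log [Fe2+(aq)] = −0.179, so [Fe2+(aq)] ≈ 0.66 M.

0.66 M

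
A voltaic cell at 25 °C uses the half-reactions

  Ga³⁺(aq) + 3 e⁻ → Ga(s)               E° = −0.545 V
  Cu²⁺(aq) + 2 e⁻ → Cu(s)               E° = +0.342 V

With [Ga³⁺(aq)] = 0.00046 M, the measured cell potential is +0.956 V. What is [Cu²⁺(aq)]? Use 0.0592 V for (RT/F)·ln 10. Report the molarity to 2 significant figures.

1.3 M

With Cu²⁺/Cu at the cathode and Ga³⁺/Ga at the anode, E°cell = +0.342 − (−0.545) = +0.887 V (n = 6).
Since E = E° − (0.0592/n)·log Q, log Q = n(E° − E)/0.0592 = −6.993.
The balanced reaction is 3 Cu²⁺(aq) + 2 Ga(s) → 3 Cu(s) + 2 Ga³⁺(aq), so Q = [Ga³⁺(aq)]^2 / [Cu²⁺(aq)]^3.
Isolating [Cu²⁺(aq)] in Q = 10^{−6.993} yields log [Cu²⁺(aq)] = 0.106, i.e. 1.3 M.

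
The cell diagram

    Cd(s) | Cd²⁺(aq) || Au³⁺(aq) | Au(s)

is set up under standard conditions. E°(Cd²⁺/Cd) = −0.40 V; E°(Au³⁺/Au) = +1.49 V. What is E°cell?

By convention the left-hand electrode in cell notation is the anode (oxidation) and the right-hand electrode is the cathode (reduction).
E°cell = E°(right) − E°(left) = +1.49 − (−0.40) = +1.89 V.

+1.89 V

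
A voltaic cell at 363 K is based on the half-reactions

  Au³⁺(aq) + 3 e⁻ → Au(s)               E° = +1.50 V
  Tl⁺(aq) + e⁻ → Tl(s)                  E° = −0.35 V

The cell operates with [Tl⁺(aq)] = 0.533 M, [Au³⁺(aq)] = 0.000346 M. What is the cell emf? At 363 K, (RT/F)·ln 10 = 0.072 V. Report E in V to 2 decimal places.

The Au³⁺/Au couple has the more positive E°, so it is the cathode; Tl⁺/Tl is the anode.
E°cell = E°cat − E°an = +1.50 − (−0.35) = +1.85 V; n = 3.
Balancing gives Au³⁺(aq) + 3 Tl(s) → Au(s) + 3 Tl⁺(aq); hence Q = [Tl⁺(aq)]^3 / [Au³⁺(aq)] = 438 (log Q = 2.641).
E = E° − (0.072/n)·log Q = +1.85 − (0.072/3)(2.641) = +1.79 V.

+1.79 V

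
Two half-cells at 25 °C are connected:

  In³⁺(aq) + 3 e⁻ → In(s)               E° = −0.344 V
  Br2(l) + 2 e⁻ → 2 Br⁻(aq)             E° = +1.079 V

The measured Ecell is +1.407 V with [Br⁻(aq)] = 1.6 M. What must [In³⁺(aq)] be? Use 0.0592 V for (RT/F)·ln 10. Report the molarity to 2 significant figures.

With Br₂/Br⁻ at the cathode and In³⁺/In at the anode, E°cell = +1.079 − (−0.344) = +1.423 V (n = 6).
From the Nernst equation, log Q = n(E° − E)/0.0592 = 6·(+1.423 − (+1.407))/0.0592 = 1.622.
Balancing electrons gives 3 Br2(l) + 2 In(s) → 6 Br⁻(aq) + 2 In³⁺(aq); thus Q = [Br⁻(aq)]^6·[In³⁺(aq)]^2.
Solving for the unknown gives log [In³⁺(aq)] = 0.199, so [In³⁺(aq)] ≈ 1.6 M.

1.6 M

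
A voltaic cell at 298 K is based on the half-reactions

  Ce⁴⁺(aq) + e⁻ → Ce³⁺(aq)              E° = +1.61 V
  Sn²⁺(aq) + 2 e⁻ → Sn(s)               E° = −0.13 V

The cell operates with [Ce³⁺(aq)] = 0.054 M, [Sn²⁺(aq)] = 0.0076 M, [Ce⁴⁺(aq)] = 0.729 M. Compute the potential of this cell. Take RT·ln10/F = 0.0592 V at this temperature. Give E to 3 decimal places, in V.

+1.870 V

Since E°(Ce⁴⁺/Ce³⁺) > E°(Sn²⁺/Sn), Ce⁴⁺/Ce³⁺ serves as the cathode.
E°cell = +1.61 − (−0.13) = +1.74 V, with n = 2 electrons transferred.
For the overall reaction 2 Ce⁴⁺(aq) + Sn(s) → 2 Ce³⁺(aq) + Sn²⁺(aq), Q = ([Ce³⁺(aq)]^2·[Sn²⁺(aq)]) / [Ce⁴⁺(aq)]^2 = 4.17×10^−5, giving log Q = −4.380.
Applying E = E° − (RT ln10/nF)·log Q gives +1.74 − (0.0592/2)(−4.380) = +1.870 V.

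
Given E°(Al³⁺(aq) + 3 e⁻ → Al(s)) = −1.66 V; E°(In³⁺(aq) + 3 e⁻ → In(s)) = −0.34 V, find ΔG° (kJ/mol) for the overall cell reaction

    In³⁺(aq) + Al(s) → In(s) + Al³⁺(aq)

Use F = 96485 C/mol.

In the reaction as written In³⁺(aq) is reduced, so the In³⁺/In couple is the cathode and Al³⁺/Al is the anode.
E°cell = −0.34 − (−1.66) = +1.32 V; balancing electrons gives n = 3.
ΔG° = −nFE°cell = −(3)(96485)(+1.32) J/mol = −382 kJ/mol.

−382 kJ/mol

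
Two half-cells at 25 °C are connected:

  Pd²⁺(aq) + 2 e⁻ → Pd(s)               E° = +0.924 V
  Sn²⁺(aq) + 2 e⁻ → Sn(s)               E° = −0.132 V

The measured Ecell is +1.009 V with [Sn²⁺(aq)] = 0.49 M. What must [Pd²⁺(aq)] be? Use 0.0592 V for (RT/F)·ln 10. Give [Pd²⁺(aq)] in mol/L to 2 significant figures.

With Pd²⁺/Pd at the cathode and Sn²⁺/Sn at the anode, E°cell = +0.924 − (−0.132) = +1.056 V (n = 2).
From the Nernst equation, log Q = n(E° − E)/0.0592 = 2·(+1.056 − (+1.009))/0.0592 = 1.588.
The balanced reaction is Pd²⁺(aq) + Sn(s) → Pd(s) + Sn²⁺(aq), so Q = [Sn²⁺(aq)] / [Pd²⁺(aq)].
Isolating [Pd²⁺(aq)] in Q = 10^{1.588} yields log [Pd²⁺(aq)] = −1.898, i.e. 0.013 M.

0.013 M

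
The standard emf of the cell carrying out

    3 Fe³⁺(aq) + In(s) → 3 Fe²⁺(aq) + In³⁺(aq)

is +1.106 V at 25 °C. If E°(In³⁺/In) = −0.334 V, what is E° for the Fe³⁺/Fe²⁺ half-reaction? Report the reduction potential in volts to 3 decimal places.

+0.772 V

In the reaction as written the Fe³⁺/Fe²⁺ couple is reduced (cathode) and In³⁺/In is oxidized (anode), so E°cell = E°(Fe³⁺/Fe²⁺) − E°(In³⁺/In).
E°(Fe³⁺/Fe²⁺) = E°cell + E°(anode) = +1.106 + (−0.334) = +0.772 V.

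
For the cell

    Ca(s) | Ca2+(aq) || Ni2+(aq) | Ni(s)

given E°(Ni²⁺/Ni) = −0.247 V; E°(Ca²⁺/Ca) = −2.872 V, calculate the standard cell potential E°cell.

+2.625 V

By convention the left-hand electrode in cell notation is the anode (oxidation) and the right-hand electrode is the cathode (reduction).
E°cell = E°(right) − E°(left) = −0.247 − (−2.872) = +2.625 V.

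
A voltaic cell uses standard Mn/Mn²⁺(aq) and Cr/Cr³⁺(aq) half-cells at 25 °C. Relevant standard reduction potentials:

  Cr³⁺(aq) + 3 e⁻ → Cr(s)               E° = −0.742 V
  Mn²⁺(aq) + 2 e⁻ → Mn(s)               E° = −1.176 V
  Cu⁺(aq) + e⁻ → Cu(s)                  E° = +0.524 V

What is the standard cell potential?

Of the two couples in this cell, the one with the more positive reduction potential is reduced at the cathode: here that is Cr³⁺/Cr (−0.742 V); Mn²⁺/Mn (−1.176 V) is the anode.
E°cell = E°(cathode) − E°(anode) = −0.742 − (−1.176) = +0.434 V.

+0.434 V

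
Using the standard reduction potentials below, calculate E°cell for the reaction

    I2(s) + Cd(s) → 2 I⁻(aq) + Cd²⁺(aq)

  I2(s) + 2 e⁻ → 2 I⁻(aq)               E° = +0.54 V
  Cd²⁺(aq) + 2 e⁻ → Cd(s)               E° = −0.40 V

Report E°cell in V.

+0.94 V

In the reaction as written, I2(s) is reduced (cathode) and Cd²⁺(aq) is produced by oxidation at the anode.
E°cell = E°(cathode) − E°(anode) = +0.54 − (−0.40) = +0.94 V.
The positive value indicates the reaction is spontaneous as written.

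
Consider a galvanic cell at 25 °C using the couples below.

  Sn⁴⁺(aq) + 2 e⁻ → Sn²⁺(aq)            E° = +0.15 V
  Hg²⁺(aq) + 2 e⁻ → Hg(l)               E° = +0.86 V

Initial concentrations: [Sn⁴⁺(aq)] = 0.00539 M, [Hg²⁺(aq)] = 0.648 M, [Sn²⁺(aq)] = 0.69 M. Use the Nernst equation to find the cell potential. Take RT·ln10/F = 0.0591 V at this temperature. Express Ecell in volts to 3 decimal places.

The Hg²⁺/Hg couple has the more positive E°, so it is the cathode; Sn⁴⁺/Sn²⁺ is the anode.
E°cell = +0.86 − (+0.15) = +0.71 V, with n = 2 electrons transferred.
Balancing gives Hg²⁺(aq) + Sn²⁺(aq) → Hg(l) + Sn⁴⁺(aq); hence Q = [Sn⁴⁺(aq)] / ([Hg²⁺(aq)]·[Sn²⁺(aq)]) = 0.0121 (log Q = −1.919).
By the Nernst equation, E = +0.71 − (0.0591/2)·(−1.919) = +0.767 V.

+0.767 V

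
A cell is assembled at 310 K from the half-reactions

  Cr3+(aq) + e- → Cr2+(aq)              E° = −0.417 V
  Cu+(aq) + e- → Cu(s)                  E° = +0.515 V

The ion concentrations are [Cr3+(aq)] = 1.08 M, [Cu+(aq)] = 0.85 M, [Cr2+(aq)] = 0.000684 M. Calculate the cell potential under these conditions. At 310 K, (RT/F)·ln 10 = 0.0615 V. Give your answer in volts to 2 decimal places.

Cu⁺/Cu is reduced (cathode, E° = +0.515 V) and Cr³⁺/Cr²⁺ is oxidized (anode).
E°cell = E°cat − E°an = +0.515 − (−0.417) = +0.932 V; n = 1.
For the overall reaction Cu+(aq) + Cr2+(aq) → Cu(s) + Cr3+(aq), Q = [Cr3+(aq)] / ([Cu+(aq)]·[Cr2+(aq)]) = 1.86×10^3, giving log Q = 3.269.
E = E° − (0.0615/n)·log Q = +0.932 − (0.0615/1)(3.269) = +0.73 V.

+0.73 V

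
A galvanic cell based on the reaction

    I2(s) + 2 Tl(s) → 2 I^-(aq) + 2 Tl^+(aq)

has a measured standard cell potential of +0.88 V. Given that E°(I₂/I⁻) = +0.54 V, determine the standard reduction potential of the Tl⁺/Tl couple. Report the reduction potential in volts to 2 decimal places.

In the reaction as written the I₂/I⁻ couple is reduced (cathode) and Tl⁺/Tl is oxidized (anode), so E°cell = E°(I₂/I⁻) − E°(Tl⁺/Tl).
E°(Tl⁺/Tl) = E°(cathode) − E°cell = +0.54 − (+0.88) = −0.34 V.

−0.34 V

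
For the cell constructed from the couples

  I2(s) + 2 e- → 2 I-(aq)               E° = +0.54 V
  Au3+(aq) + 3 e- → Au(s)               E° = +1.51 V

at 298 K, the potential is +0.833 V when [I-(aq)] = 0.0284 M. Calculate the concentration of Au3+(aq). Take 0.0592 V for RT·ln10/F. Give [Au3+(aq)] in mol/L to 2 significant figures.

Au³⁺/Au is the cathode (higher E°); E°cell = +1.51 − (+0.54) = +0.97 V with n = 6.
Rearranging E = E° − (0.0592/n)·log Q gives log Q = 6(+0.97 − (+0.833))/0.0592 = 13.885.
For 2 Au3+(aq) + 6 I-(aq) → 2 Au(s) + 3 I2(s), the reaction quotient is Q = 1 / ([Au3+(aq)]^2·[I-(aq)]^6).
Isolating [Au3+(aq)] in Q = 10^{13.885} yields log [Au3+(aq)] = −2.302, i.e. 0.0050 M.

0.0050 M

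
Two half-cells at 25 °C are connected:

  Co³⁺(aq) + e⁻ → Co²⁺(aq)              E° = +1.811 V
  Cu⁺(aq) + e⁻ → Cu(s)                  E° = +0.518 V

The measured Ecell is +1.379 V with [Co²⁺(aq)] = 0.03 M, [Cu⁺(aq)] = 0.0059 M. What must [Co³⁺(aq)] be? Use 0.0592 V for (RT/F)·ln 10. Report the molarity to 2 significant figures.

With Co³⁺/Co²⁺ at the cathode and Cu⁺/Cu at the anode, E°cell = +1.811 − (+0.518) = +1.293 V (n = 1).
Rearranging E = E° − (0.0592/n)·log Q gives log Q = 1(+1.293 − (+1.379))/0.0592 = −1.453.
For Co³⁺(aq) + Cu(s) → Co²⁺(aq) + Cu⁺(aq), the reaction quotient is Q = ([Co²⁺(aq)]·[Cu⁺(aq)]) / [Co³⁺(aq)].
Substituting the known concentrations and solving, log [Co³⁺(aq)] = −2.299 and [Co³⁺(aq)] = 0.0050 M.

0.0050 M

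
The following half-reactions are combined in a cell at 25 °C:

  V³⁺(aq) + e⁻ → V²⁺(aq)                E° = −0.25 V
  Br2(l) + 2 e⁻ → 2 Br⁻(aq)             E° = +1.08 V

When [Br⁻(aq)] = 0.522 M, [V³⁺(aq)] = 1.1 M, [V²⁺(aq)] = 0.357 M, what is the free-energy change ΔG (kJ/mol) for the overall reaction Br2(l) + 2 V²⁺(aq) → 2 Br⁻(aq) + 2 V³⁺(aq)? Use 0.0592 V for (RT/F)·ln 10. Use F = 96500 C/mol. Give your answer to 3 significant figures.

−254 kJ/mol

With Br₂/Br⁻ reduced at the cathode, E°cell = +1.08 − (−0.25) = +1.33 V and n = 2.
Q = ([Br⁻(aq)]^2·[V³⁺(aq)]^2) / [V²⁺(aq)]^2 = 2.59, so log Q = 0.413 and E = +1.33 − (0.0592/2)(0.413) = +1.3178 V.
ΔG = −nFE = −(2)(96500)(+1.3178) J/mol = −254 kJ/mol.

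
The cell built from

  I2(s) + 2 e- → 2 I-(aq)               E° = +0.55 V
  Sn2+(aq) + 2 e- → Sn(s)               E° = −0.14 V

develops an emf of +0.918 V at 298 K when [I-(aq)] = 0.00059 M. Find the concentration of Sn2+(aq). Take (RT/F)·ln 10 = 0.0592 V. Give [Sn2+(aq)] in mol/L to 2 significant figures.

With I₂/I⁻ at the cathode and Sn²⁺/Sn at the anode, E°cell = +0.55 − (−0.14) = +0.69 V (n = 2).
Rearranging E = E° − (0.0592/n)·log Q gives log Q = 2(+0.69 − (+0.918))/0.0592 = −7.703.
For I2(s) + Sn(s) → 2 I-(aq) + Sn2+(aq), the reaction quotient is Q = [I-(aq)]^2·[Sn2+(aq)].
Isolating [Sn2+(aq)] in Q = 10^{−7.703} yields log [Sn2+(aq)] = −1.245, i.e. 0.057 M.

0.057 M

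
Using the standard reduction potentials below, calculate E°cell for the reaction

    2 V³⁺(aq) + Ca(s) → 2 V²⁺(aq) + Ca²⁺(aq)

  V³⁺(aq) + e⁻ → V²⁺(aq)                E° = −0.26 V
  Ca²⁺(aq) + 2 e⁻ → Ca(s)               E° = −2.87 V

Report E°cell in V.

+2.61 V

In the reaction as written, V³⁺(aq) is reduced (cathode) and Ca²⁺(aq) is produced by oxidation at the anode.
E°cell = E°(cathode) − E°(anode) = −0.26 − (−2.87) = +2.61 V.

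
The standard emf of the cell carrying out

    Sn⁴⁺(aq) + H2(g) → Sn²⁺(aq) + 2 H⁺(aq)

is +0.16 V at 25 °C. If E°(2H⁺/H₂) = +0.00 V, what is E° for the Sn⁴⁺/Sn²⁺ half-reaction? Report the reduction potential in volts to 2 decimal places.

In the reaction as written the Sn⁴⁺/Sn²⁺ couple is reduced (cathode) and 2H⁺/H₂ is oxidized (anode), so E°cell = E°(Sn⁴⁺/Sn²⁺) − E°(2H⁺/H₂).
E°(Sn⁴⁺/Sn²⁺) = E°cell + E°(anode) = +0.16 + (+0.00) = +0.16 V.

+0.16 V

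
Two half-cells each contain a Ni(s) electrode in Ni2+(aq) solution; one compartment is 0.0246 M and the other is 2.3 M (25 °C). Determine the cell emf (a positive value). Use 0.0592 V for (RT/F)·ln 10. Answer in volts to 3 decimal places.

0.058 V

For a concentration cell E°cell = 0, since both electrodes use the same couple.
The compartment with the higher Ni2+(aq) concentration (2.3 M) acts as the cathode; ions are reduced there and produced at the dilute (0.0246 M) anode.
With n = 2, Ecell = −(0.0592/2)·log([dilute]/[conc]) = −(0.0592/2)·log(0.0246/2.3) = +0.058 V.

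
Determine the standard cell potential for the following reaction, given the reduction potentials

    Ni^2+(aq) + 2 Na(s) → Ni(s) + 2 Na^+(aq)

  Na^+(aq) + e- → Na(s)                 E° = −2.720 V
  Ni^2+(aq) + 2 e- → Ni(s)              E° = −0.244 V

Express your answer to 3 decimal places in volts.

+2.476 V

In the reaction as written, Ni^2+(aq) is reduced (cathode) and Na^+(aq) is produced by oxidation at the anode.
E°cell = E°(cathode) − E°(anode) = −0.244 − (−2.720) = +2.476 V.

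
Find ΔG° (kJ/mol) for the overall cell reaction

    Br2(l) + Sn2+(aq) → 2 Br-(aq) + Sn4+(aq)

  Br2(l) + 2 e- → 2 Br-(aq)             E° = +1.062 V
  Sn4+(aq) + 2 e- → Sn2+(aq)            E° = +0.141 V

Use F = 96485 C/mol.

In the reaction as written Br2(l) is reduced, so the Br₂/Br⁻ couple is the cathode and Sn⁴⁺/Sn²⁺ is the anode.
E°cell = +1.062 − (+0.141) = +0.921 V; balancing electrons gives n = 2.
ΔG° = −nFE°cell = −(2)(96485)(+0.921) J/mol = −178 kJ/mol.

−178 kJ/mol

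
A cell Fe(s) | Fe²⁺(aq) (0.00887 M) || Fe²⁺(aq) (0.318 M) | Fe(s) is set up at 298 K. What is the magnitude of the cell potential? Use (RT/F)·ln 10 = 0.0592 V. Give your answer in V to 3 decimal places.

For a concentration cell E°cell = 0, since both electrodes use the same couple.
The compartment with the higher Fe²⁺(aq) concentration (0.318 M) acts as the cathode; ions are reduced there and produced at the dilute (0.00887 M) anode.
With n = 2, Ecell = −(0.0592/2)·log([dilute]/[conc]) = −(0.0592/2)·log(0.00887/0.318) = +0.046 V.

0.046 V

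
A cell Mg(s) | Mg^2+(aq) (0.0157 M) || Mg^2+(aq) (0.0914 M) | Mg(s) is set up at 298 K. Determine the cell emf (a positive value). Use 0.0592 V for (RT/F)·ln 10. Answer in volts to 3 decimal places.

For a concentration cell E°cell = 0, since both electrodes use the same couple.
The compartment with the higher Mg^2+(aq) concentration (0.0914 M) acts as the cathode; ions are reduced there and produced at the dilute (0.0157 M) anode.
With n = 2, Ecell = −(0.0592/2)·log([dilute]/[conc]) = −(0.0592/2)·log(0.0157/0.0914) = +0.023 V.

0.023 V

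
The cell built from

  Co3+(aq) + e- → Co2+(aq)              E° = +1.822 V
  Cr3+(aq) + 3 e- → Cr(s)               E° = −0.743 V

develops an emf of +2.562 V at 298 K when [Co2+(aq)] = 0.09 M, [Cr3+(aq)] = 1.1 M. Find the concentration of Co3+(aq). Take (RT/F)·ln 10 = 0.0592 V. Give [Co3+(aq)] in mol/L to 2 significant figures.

With Co³⁺/Co²⁺ at the cathode and Cr³⁺/Cr at the anode, E°cell = +1.822 − (−0.743) = +2.565 V (n = 3).
Rearranging E = E° − (0.0592/n)·log Q gives log Q = 3(+2.565 − (+2.562))/0.0592 = 0.152.
For 3 Co3+(aq) + Cr(s) → 3 Co2+(aq) + Cr3+(aq), the reaction quotient is Q = ([Co2+(aq)]^3·[Cr3+(aq)]) / [Co3+(aq)]^3.
Solving for the unknown gives log [Co3+(aq)] = −1.083, so [Co3+(aq)] ≈ 0.083 M.

0.083 M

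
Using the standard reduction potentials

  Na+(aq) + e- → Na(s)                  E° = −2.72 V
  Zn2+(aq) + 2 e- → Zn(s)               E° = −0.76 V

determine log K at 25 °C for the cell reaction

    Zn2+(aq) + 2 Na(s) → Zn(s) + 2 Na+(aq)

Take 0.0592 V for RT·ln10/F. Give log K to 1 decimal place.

log K = 66.2

The Zn²⁺/Zn couple is reduced (cathode); E°cell = −0.76 − (−2.72) = +1.96 V with n = 2.
At equilibrium E = 0, so log K = nE°cell / 0.0592 = (2)(+1.96) / 0.0592 = 66.2.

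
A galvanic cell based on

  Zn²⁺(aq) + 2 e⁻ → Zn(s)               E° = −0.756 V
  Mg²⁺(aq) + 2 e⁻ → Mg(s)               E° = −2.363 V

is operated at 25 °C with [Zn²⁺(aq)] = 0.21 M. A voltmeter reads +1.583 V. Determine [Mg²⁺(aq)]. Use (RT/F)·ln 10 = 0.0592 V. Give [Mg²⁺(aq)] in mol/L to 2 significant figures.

The Zn²⁺/Zn couple has the larger reduction potential, so it is the cathode: E°cell = −0.756 − (−2.363) = +1.607 V and n = 2.
Rearranging E = E° − (0.0592/n)·log Q gives log Q = 2(+1.607 − (+1.583))/0.0592 = 0.811.
The balanced reaction is Zn²⁺(aq) + Mg(s) → Zn(s) + Mg²⁺(aq), so Q = [Mg²⁺(aq)] / [Zn²⁺(aq)].
Substituting the known concentrations and solving, log [Mg²⁺(aq)] = 0.133 and [Mg²⁺(aq)] = 1.4 M.

1.4 M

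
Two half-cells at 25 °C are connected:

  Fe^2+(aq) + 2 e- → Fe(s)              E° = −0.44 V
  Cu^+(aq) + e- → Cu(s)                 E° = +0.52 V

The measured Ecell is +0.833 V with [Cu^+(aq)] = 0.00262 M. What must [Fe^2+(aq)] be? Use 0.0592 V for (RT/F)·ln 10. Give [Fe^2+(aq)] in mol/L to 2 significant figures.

0.13 M

With Cu⁺/Cu at the cathode and Fe²⁺/Fe at the anode, E°cell = +0.52 − (−0.44) = +0.96 V (n = 2).
Rearranging E = E° − (0.0592/n)·log Q gives log Q = 2(+0.96 − (+0.833))/0.0592 = 4.291.
For 2 Cu^+(aq) + Fe(s) → 2 Cu(s) + Fe^2+(aq), the reaction quotient is Q = [Fe^2+(aq)] / [Cu^+(aq)]^2.
Isolating [Fe^2+(aq)] in Q = 10^{4.291} yields log [Fe^2+(aq)] = −0.872, i.e. 0.13 M.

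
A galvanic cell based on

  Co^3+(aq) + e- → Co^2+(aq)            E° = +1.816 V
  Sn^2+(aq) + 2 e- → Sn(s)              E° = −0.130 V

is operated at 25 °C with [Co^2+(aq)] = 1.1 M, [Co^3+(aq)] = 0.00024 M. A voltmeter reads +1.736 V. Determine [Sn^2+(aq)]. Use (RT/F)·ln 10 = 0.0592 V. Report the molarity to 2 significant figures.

Co³⁺/Co²⁺ is the cathode (higher E°); E°cell = +1.816 − (−0.130) = +1.946 V with n = 2.
Since E = E° − (0.0592/n)·log Q, log Q = n(E° − E)/0.0592 = 7.095.
Balancing electrons gives 2 Co^3+(aq) + Sn(s) → 2 Co^2+(aq) + Sn^2+(aq); thus Q = ([Co^2+(aq)]^2·[Sn^2+(aq)]) / [Co^3+(aq)]^2.
Isolating [Sn^2+(aq)] in Q = 10^{7.095} yields log [Sn^2+(aq)] = −0.227, i.e. 0.59 M.

0.59 M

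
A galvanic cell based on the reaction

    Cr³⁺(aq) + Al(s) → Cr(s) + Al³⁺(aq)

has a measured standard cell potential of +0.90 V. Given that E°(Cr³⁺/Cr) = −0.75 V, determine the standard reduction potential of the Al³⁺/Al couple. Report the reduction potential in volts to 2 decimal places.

−1.65 V

In the reaction as written the Cr³⁺/Cr couple is reduced (cathode) and Al³⁺/Al is oxidized (anode), so E°cell = E°(Cr³⁺/Cr) − E°(Al³⁺/Al).
E°(Al³⁺/Al) = E°(cathode) − E°cell = −0.75 − (+0.90) = −1.65 V.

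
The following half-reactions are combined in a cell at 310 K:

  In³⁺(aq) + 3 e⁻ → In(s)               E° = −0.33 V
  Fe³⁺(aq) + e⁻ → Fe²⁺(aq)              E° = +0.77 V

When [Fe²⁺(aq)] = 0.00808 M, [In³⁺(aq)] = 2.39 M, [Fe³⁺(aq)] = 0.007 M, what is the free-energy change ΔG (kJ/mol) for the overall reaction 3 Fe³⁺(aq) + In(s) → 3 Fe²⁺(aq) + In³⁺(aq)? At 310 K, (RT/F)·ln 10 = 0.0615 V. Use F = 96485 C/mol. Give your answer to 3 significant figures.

−315 kJ/mol

E°cell = +0.77 − (−0.33) = +1.10 V; the balanced reaction transfers n = 3 electrons.
Here Q = ([Fe²⁺(aq)]^3·[In³⁺(aq)]) / [Fe³⁺(aq)]^3 = 3.68 (log Q = 0.565), giving E = +1.10 − (0.0615/3)·(0.565) = +1.0884 V.
ΔG = −nFE = −(3)(96485)(+1.0884) J/mol = −315 kJ/mol.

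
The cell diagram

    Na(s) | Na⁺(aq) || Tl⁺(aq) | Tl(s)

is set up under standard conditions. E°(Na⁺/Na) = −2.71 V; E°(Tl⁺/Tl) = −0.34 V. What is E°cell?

+2.37 V

By convention the left-hand electrode in cell notation is the anode (oxidation) and the right-hand electrode is the cathode (reduction).
E°cell = E°(right) − E°(left) = −0.34 − (−2.71) = +2.37 V.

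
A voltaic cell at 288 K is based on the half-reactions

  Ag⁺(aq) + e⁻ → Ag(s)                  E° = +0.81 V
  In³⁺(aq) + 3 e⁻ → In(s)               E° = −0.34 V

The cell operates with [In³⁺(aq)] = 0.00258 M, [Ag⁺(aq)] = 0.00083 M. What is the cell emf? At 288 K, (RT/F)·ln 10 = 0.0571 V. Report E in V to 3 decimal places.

Ag⁺/Ag is reduced (cathode, E° = +0.81 V) and In³⁺/In is oxidized (anode).
The standard potential is +0.81 − (−0.34) = +1.15 V and the balanced reaction transfers n = 3 electrons.
Balancing gives 3 Ag⁺(aq) + In(s) → 3 Ag(s) + In³⁺(aq); hence Q = [In³⁺(aq)] / [Ag⁺(aq)]^3 = 4.51×10^6 (log Q = 6.654).
By the Nernst equation, E = +1.15 − (0.0571/3)·(6.654) = +1.023 V.

+1.023 V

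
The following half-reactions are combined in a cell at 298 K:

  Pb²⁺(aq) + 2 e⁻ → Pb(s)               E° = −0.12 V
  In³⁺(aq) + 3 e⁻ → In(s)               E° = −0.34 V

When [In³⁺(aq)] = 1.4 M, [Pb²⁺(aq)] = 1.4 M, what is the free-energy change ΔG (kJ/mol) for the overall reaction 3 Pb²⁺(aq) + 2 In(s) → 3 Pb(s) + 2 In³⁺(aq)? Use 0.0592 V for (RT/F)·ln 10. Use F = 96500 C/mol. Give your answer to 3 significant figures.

E°cell = −0.12 − (−0.34) = +0.22 V; the balanced reaction transfers n = 6 electrons.
Q = [In³⁺(aq)]^2 / [Pb²⁺(aq)]^3 = 0.714, so log Q = −0.146 and E = +0.22 − (0.0592/6)(−0.146) = +0.2214 V.
Then ΔG = −nFE = −6 × 96500 × +0.2214 J/mol = −128 kJ/mol.

−128 kJ/mol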